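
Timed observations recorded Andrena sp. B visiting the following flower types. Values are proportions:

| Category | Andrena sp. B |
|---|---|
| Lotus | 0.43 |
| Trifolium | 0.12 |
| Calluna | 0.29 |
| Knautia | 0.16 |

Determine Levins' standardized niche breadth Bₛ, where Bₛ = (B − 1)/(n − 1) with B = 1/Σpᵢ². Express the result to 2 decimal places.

Σpᵢ² = 0.43² + 0.12² + 0.29² + 0.16² = 0.1849 + 0.0144 + 0.0841 + 0.0256 = 0.3090
B = 1 / 0.3090 = 3.2362
Bₛ = (B − 1)/(n − 1) = (3.2362 − 1)/(4 − 1) = 2.2362/3 = 0.7454

0.75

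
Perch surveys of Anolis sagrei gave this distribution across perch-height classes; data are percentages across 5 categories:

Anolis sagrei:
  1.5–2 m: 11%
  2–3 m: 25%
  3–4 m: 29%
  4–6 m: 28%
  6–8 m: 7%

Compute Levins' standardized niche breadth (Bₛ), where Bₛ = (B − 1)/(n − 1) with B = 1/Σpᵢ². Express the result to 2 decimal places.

0.78

Convert percentages to proportions (divide by 100).
Σpᵢ² = 0.11² + 0.25² + 0.29² + 0.28² + 0.07² = 0.0121 + 0.0625 + 0.0841 + 0.0784 + 0.0049 = 0.2420
B = 1 / 0.2420 = 4.1322
Bₛ = (B − 1)/(n − 1) = (4.1322 − 1)/(5 − 1) = 3.1322/4 = 0.7831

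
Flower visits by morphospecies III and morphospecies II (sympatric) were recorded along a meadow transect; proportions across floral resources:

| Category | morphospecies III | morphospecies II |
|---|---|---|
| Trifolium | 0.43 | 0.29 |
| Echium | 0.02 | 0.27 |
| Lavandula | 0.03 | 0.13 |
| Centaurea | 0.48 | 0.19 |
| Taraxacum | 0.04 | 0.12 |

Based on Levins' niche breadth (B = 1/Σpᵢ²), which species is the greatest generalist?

Σp_IIIᵢ² = 0.43² + 0.02² + 0.03² + 0.48² + 0.04² = 0.1849 + 0.0004 + 0.0009 + 0.2304 + 0.0016 = 0.4182
B_III = 1 / 0.4182 = 2.3912
Σp_IIᵢ² = 0.29² + 0.27² + 0.13² + 0.19² + 0.12² = 0.0841 + 0.0729 + 0.0169 + 0.0361 + 0.0144 = 0.2244
B_II = 1 / 0.2244 = 4.4563
Highest B → broadest niche (most generalist): morphospecies II (B = 4.46).

morphospecies II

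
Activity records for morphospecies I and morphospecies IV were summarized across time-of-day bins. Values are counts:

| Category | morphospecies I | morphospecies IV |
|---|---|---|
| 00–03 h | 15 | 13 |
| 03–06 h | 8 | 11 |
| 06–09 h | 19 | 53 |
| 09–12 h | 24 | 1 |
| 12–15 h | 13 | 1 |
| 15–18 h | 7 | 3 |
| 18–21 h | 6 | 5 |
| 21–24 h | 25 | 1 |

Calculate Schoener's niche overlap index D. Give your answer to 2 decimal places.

Proportions for morphospecies I (n=117): 15/117=0.1282, 8/117=0.0684, 19/117=0.1624, 24/117=0.2051, 13/117=0.1111, 7/117=0.0598, 6/117=0.0513, 25/117=0.2137
Proportions for morphospecies IV (n=88): 13/88=0.1477, 11/88=0.1250, 53/88=0.6023, 1/88=0.0114, 1/88=0.0114, 3/88=0.0341, 5/88=0.0568, 1/88=0.0114
Σ|p₁ᵢ − p₂ᵢ| = 0.0195 + 0.0566 + 0.4399 + 0.1937 + 0.0997 + 0.0257 + 0.0055 + 0.2023 = 1.0429
D = 1 − ½ × 1.0429 = 1 − 0.52145 = 0.47855

0.48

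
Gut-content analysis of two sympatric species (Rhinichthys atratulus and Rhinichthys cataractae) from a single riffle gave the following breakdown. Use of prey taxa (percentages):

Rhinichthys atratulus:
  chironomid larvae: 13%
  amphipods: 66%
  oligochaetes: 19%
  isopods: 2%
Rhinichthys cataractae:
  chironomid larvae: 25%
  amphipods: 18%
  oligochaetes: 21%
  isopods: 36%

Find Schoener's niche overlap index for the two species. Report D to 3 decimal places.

0.520

Convert percentages to proportions (divide by 100).
Σ|p₁ᵢ − p₂ᵢ| = 0.12 + 0.48 + 0.02 + 0.34 = 0.96
D = 1 − ½ × 0.96 = 1 − 0.480 = 0.52000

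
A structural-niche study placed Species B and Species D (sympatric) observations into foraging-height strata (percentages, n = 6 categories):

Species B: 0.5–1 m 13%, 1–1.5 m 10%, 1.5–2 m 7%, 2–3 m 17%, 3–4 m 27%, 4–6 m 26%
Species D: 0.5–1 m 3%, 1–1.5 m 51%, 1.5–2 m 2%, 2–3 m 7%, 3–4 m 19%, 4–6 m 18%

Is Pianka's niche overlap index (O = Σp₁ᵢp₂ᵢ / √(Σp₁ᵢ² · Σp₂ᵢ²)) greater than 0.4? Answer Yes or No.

Yes

Convert percentages to proportions (divide by 100).
Σ p₁ᵢp₂ᵢ = 0.0039 + 0.0510 + 0.0014 + 0.0119 + 0.0513 + 0.0468 = 0.1663
Σp_1ᵢ² = 0.13² + 0.10² + 0.07² + 0.17² + 0.27² + 0.26² = 0.0169 + 0.0100 + 0.0049 + 0.0289 + 0.0729 + 0.0676 = 0.2012
Σp_2ᵢ² = 0.03² + 0.51² + 0.02² + 0.07² + 0.19² + 0.18² = 0.0009 + 0.2601 + 0.0004 + 0.0049 + 0.0361 + 0.0324 = 0.3348
O = 0.1663 / √(0.2012 × 0.3348) = 0.1663 / 0.25954 = 0.6407
O = 0.6407 > 0.4 → Yes.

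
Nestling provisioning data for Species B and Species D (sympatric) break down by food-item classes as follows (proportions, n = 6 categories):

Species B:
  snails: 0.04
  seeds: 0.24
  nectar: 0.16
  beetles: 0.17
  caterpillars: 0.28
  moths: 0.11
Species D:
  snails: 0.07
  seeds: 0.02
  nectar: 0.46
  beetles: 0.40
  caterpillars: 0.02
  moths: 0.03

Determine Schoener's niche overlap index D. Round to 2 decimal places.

Σ|p₁ᵢ − p₂ᵢ| = 0.03 + 0.22 + 0.30 + 0.23 + 0.26 + 0.08 = 1.12
D = 1 − ½ × 1.12 = 1 − 0.560 = 0.4400

0.44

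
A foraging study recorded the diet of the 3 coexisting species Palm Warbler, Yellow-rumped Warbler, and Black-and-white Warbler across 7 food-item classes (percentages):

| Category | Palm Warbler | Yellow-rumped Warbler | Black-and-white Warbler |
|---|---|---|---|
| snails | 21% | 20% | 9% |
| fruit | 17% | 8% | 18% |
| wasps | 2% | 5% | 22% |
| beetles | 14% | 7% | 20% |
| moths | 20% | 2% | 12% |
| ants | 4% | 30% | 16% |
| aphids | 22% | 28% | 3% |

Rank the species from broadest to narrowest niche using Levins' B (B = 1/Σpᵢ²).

Convert percentages to proportions (divide by 100).
Σp_Palmᵢ² = 0.21² + 0.17² + 0.02² + 0.14² + 0.20² + 0.04² + 0.22² = 0.0441 + 0.0289 + 0.0004 + 0.0196 + 0.0400 + 0.0016 + 0.0484 = 0.1830
B_Palm = 1 / 0.1830 = 5.4645
Σp_Yellᵢ² = 0.20² + 0.08² + 0.05² + 0.07² + 0.02² + 0.30² + 0.28² = 0.0400 + 0.0064 + 0.0025 + 0.0049 + 0.0004 + 0.0900 + 0.0784 = 0.2226
B_Yell = 1 / 0.2226 = 4.4924
Σp_Blacᵢ² = 0.09² + 0.18² + 0.22² + 0.20² + 0.12² + 0.16² + 0.03² = 0.0081 + 0.0324 + 0.0484 + 0.0400 + 0.0144 + 0.0256 + 0.0009 = 0.1698
B_Blac = 1 / 0.1698 = 5.8893
Ranking by B (broadest → narrowest): Black-and-white Warbler (5.89) > Palm Warbler (5.46) > Yellow-rumped Warbler (4.49)

Black-and-white Warbler > Palm Warbler > Yellow-rumped Warbler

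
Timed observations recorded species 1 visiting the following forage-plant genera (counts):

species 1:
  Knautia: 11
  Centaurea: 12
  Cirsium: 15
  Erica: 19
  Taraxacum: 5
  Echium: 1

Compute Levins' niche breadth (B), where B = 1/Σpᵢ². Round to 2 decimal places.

4.53

Proportions for species 1 (n=63): 11/63=0.1746, 12/63=0.1905, 15/63=0.2381, 19/63=0.3016, 5/63=0.0794, 1/63=0.0159
Σpᵢ² = 0.1746² + 0.1905² + 0.2381² + 0.3016² + 0.0794² + 0.0159² = 0.030485 + 0.036290 + 0.056692 + 0.090963 + 0.006304 + 0.000253 = 0.220987
B = 1 / 0.220987 = 4.5252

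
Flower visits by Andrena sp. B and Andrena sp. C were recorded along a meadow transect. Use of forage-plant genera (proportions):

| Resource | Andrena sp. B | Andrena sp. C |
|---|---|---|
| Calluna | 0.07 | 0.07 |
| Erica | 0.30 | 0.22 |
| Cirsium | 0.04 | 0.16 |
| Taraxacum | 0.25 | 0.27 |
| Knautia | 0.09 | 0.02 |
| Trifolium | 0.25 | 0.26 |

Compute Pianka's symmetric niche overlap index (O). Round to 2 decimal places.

Σ p₁ᵢp₂ᵢ = 0.0049 + 0.0660 + 0.0064 + 0.0675 + 0.0018 + 0.0650 = 0.2116
Σp_1ᵢ² = 0.07² + 0.30² + 0.04² + 0.25² + 0.09² + 0.25² = 0.0049 + 0.0900 + 0.0016 + 0.0625 + 0.0081 + 0.0625 = 0.2296
Σp_2ᵢ² = 0.07² + 0.22² + 0.16² + 0.27² + 0.02² + 0.26² = 0.0049 + 0.0484 + 0.0256 + 0.0729 + 0.0004 + 0.0676 = 0.2198
O = 0.2116 / √(0.2296 × 0.2198) = 0.2116 / 0.22465 = 0.9419

0.94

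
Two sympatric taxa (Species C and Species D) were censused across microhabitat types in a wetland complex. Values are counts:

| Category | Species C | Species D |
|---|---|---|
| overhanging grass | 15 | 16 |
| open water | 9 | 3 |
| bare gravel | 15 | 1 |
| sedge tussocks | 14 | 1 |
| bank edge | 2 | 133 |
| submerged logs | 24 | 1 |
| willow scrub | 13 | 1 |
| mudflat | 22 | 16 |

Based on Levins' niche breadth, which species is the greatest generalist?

Species C

Proportions for Species C (n=114): 15/114=0.1316, 9/114=0.0789, 15/114=0.1316, 14/114=0.1228, 2/114=0.0175, 24/114=0.2105, 13/114=0.1140, 22/114=0.1930
Proportions for Species D (n=172): 16/172=0.0930, 3/172=0.0174, 1/172=0.0058, 1/172=0.0058, 133/172=0.7733, 1/172=0.0058, 1/172=0.0058, 16/172=0.0930
Σp_Cᵢ² = 0.1316² + 0.0789² + 0.1316² + 0.1228² + 0.0175² + 0.2105² + 0.1140² + 0.1930² = 0.017319 + 0.006225 + 0.017319 + 0.015080 + 0.000306 + 0.044310 + 0.012996 + 0.037249 = 0.150804
B_C = 1 / 0.150804 = 6.6311
Σp_Dᵢ² = 0.0930² + 0.0174² + 0.0058² + 0.0058² + 0.7733² + 0.0058² + 0.0058² + 0.0930² = 0.008649 + 0.000303 + 0.000034 + 0.000034 + 0.597993 + 0.000034 + 0.000034 + 0.008649 = 0.615730
B_D = 1 / 0.615730 = 1.6241
Highest B → broadest niche (most generalist): Species C (B = 6.63).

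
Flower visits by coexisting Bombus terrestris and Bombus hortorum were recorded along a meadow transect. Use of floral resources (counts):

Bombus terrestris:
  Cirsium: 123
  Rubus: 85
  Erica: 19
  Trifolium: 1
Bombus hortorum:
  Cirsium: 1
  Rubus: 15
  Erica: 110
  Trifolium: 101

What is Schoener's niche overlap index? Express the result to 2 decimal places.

Proportions for Bombus terrestris (n=228): 123/228=0.5395, 85/228=0.3728, 19/228=0.0833, 1/228=0.0044
Proportions for Bombus hortorum (n=227): 1/227=0.0044, 15/227=0.0661, 110/227=0.4846, 101/227=0.4449
Σ|p₁ᵢ − p₂ᵢ| = 0.5351 + 0.3067 + 0.4013 + 0.4405 = 1.6836
D = 1 − ½ × 1.6836 = 1 − 0.84180 = 0.15820

0.16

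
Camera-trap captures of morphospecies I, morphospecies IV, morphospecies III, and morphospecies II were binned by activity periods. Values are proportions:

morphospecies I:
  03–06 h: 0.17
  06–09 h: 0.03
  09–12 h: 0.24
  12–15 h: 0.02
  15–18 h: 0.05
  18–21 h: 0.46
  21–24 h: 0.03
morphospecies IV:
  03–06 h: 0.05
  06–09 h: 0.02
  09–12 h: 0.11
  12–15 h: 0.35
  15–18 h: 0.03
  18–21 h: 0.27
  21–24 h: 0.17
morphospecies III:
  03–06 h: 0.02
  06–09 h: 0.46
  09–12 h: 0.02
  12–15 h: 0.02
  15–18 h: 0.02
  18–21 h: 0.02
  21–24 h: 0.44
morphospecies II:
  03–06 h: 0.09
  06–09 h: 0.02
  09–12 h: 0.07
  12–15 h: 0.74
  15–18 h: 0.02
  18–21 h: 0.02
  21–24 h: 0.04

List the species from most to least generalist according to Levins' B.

morphospecies IV > morphospecies I > morphospecies III > morphospecies II

Σp_Iᵢ² = 0.17² + 0.03² + 0.24² + 0.02² + 0.05² + 0.46² + 0.03² = 0.0289 + 0.0009 + 0.0576 + 0.0004 + 0.0025 + 0.2116 + 0.0009 = 0.3028
B_I = 1 / 0.3028 = 3.3025
Σp_IVᵢ² = 0.05² + 0.02² + 0.11² + 0.35² + 0.03² + 0.27² + 0.17² = 0.0025 + 0.0004 + 0.0121 + 0.1225 + 0.0009 + 0.0729 + 0.0289 = 0.2402
B_IV = 1 / 0.2402 = 4.1632
Σp_IIIᵢ² = 0.02² + 0.46² + 0.02² + 0.02² + 0.02² + 0.02² + 0.44² = 0.0004 + 0.2116 + 0.0004 + 0.0004 + 0.0004 + 0.0004 + 0.1936 = 0.4072
B_III = 1 / 0.4072 = 2.4558
Σp_IIᵢ² = 0.09² + 0.02² + 0.07² + 0.74² + 0.02² + 0.02² + 0.04² = 0.0081 + 0.0004 + 0.0049 + 0.5476 + 0.0004 + 0.0004 + 0.0016 = 0.5634
B_II = 1 / 0.5634 = 1.7749
Ranking by B (broadest → narrowest): morphospecies IV (4.16) > morphospecies I (3.30) > morphospecies III (2.46) > morphospecies II (1.77)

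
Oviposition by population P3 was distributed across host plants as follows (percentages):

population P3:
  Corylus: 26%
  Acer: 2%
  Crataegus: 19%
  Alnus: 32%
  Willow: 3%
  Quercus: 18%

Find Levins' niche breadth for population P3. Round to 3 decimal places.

Convert percentages to proportions (divide by 100).
Σpᵢ² = 0.26² + 0.02² + 0.19² + 0.32² + 0.03² + 0.18² = 0.0676 + 0.0004 + 0.0361 + 0.1024 + 0.0009 + 0.0324 = 0.2398
B = 1 / 0.2398 = 4.17014

4.170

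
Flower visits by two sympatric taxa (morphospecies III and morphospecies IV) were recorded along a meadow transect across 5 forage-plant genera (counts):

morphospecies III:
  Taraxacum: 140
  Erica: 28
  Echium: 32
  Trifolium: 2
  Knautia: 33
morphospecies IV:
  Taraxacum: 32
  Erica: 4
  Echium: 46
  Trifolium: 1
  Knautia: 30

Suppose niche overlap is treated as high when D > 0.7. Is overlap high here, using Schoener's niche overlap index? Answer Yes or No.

Proportions for morphospecies III (n=235): 140/235=0.5957, 28/235=0.1191, 32/235=0.1362, 2/235=0.0085, 33/235=0.1404
Proportions for morphospecies IV (n=113): 32/113=0.2832, 4/113=0.0354, 46/113=0.4071, 1/113=0.0088, 30/113=0.2655
Σ|p₁ᵢ − p₂ᵢ| = 0.3125 + 0.0837 + 0.2709 + 0.0003 + 0.1251 = 0.7925
D = 1 − ½ × 0.7925 = 1 − 0.39625 = 0.60375
D = 0.60375 < 0.7 → No.

No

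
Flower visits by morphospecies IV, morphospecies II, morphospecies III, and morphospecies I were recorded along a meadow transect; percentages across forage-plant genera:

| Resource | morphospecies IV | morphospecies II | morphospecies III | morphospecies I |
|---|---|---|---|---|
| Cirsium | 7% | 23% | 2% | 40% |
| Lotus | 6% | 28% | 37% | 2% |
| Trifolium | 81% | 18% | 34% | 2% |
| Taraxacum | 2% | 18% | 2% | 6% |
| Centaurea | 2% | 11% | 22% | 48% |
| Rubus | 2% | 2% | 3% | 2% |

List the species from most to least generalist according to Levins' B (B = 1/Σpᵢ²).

morphospecies II > morphospecies III > morphospecies I > morphospecies IV

Convert percentages to proportions (divide by 100).
Σp_IVᵢ² = 0.07² + 0.06² + 0.81² + 0.02² + 0.02² + 0.02² = 0.0049 + 0.0036 + 0.6561 + 0.0004 + 0.0004 + 0.0004 = 0.6658
B_IV = 1 / 0.6658 = 1.5020
Σp_IIᵢ² = 0.23² + 0.28² + 0.18² + 0.18² + 0.11² + 0.02² = 0.0529 + 0.0784 + 0.0324 + 0.0324 + 0.0121 + 0.0004 = 0.2086
B_II = 1 / 0.2086 = 4.7939
Σp_IIIᵢ² = 0.02² + 0.37² + 0.34² + 0.02² + 0.22² + 0.03² = 0.0004 + 0.1369 + 0.1156 + 0.0004 + 0.0484 + 0.0009 = 0.3026
B_III = 1 / 0.3026 = 3.3047
Σp_Iᵢ² = 0.40² + 0.02² + 0.02² + 0.06² + 0.48² + 0.02² = 0.1600 + 0.0004 + 0.0004 + 0.0036 + 0.2304 + 0.0004 = 0.3952
B_I = 1 / 0.3952 = 2.5304
Ranking by B (broadest → narrowest): morphospecies II (4.79) > morphospecies III (3.30) > morphospecies I (2.53) > morphospecies IV (1.50)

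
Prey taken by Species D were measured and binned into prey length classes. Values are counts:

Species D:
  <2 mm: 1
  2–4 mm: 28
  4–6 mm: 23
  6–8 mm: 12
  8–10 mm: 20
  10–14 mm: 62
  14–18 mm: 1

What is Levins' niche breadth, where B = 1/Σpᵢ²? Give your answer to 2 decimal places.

Proportions for Species D (n=147): 1/147=0.0068, 28/147=0.1905, 23/147=0.1565, 12/147=0.0816, 20/147=0.1361, 62/147=0.4218, 1/147=0.0068
Σpᵢ² = 0.0068² + 0.1905² + 0.1565² + 0.0816² + 0.1361² + 0.4218² + 0.0068² = 0.000046 + 0.036290 + 0.024492 + 0.006659 + 0.018523 + 0.177915 + 0.000046 = 0.263971
B = 1 / 0.263971 = 3.7883

3.79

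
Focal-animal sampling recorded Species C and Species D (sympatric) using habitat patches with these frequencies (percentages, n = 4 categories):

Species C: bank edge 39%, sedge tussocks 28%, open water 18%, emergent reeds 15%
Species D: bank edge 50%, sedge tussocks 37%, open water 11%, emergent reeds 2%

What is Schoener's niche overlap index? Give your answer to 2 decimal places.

0.80

Convert percentages to proportions (divide by 100).
Σ|p₁ᵢ − p₂ᵢ| = 0.11 + 0.09 + 0.07 + 0.13 = 0.40
D = 1 − ½ × 0.40 = 1 − 0.200 = 0.8000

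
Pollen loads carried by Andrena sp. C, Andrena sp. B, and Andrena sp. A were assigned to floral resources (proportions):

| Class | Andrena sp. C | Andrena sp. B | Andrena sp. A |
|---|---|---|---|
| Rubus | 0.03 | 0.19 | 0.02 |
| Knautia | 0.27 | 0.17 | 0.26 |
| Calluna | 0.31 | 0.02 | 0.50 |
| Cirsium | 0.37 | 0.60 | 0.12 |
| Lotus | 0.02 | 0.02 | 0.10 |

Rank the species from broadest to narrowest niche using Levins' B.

Σp_Cᵢ² = 0.03² + 0.27² + 0.31² + 0.37² + 0.02² = 0.0009 + 0.0729 + 0.0961 + 0.1369 + 0.0004 = 0.3072
B_C = 1 / 0.3072 = 3.2552
Σp_Bᵢ² = 0.19² + 0.17² + 0.02² + 0.60² + 0.02² = 0.0361 + 0.0289 + 0.0004 + 0.3600 + 0.0004 = 0.4258
B_B = 1 / 0.4258 = 2.3485
Σp_Aᵢ² = 0.02² + 0.26² + 0.50² + 0.12² + 0.10² = 0.0004 + 0.0676 + 0.2500 + 0.0144 + 0.0100 = 0.3424
B_A = 1 / 0.3424 = 2.9206
Ranking by B (broadest → narrowest): Andrena sp. C (3.26) > Andrena sp. A (2.92) > Andrena sp. B (2.35)

Andrena sp. C > Andrena sp. A > Andrena sp. B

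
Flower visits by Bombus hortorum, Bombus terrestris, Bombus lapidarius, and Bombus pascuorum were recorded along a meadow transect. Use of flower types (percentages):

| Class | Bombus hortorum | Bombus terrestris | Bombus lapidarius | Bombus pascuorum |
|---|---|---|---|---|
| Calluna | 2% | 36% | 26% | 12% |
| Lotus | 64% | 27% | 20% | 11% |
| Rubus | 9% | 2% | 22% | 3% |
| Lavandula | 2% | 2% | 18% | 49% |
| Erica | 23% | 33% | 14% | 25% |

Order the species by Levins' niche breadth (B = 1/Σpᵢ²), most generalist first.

Convert percentages to proportions (divide by 100).
Σp_hortᵢ² = 0.02² + 0.64² + 0.09² + 0.02² + 0.23² = 0.0004 + 0.4096 + 0.0081 + 0.0004 + 0.0529 = 0.4714
B_hort = 1 / 0.4714 = 2.1213
Σp_terrᵢ² = 0.36² + 0.27² + 0.02² + 0.02² + 0.33² = 0.1296 + 0.0729 + 0.0004 + 0.0004 + 0.1089 = 0.3122
B_terr = 1 / 0.3122 = 3.2031
Σp_lapiᵢ² = 0.26² + 0.20² + 0.22² + 0.18² + 0.14² = 0.0676 + 0.0400 + 0.0484 + 0.0324 + 0.0196 = 0.2080
B_lapi = 1 / 0.2080 = 4.8077
Σp_pascᵢ² = 0.12² + 0.11² + 0.03² + 0.49² + 0.25² = 0.0144 + 0.0121 + 0.0009 + 0.2401 + 0.0625 = 0.3300
B_pasc = 1 / 0.3300 = 3.0303
Ranking by B (broadest → narrowest): Bombus lapidarius (4.81) > Bombus terrestris (3.20) > Bombus pascuorum (3.03) > Bombus hortorum (2.12)

Bombus lapidarius > Bombus terrestris > Bombus pascuorum > Bombus hortorum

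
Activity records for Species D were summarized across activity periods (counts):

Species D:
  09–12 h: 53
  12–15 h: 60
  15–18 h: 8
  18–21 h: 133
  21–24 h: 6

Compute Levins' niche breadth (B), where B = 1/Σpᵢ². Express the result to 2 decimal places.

Proportions for Species D (n=260): 53/260=0.2038, 60/260=0.2308, 8/260=0.0308, 133/260=0.5115, 6/260=0.0231
Σpᵢ² = 0.2038² + 0.2308² + 0.0308² + 0.5115² + 0.0231² = 0.041534 + 0.053269 + 0.000949 + 0.261632 + 0.000534 = 0.357918
B = 1 / 0.357918 = 2.7939

2.79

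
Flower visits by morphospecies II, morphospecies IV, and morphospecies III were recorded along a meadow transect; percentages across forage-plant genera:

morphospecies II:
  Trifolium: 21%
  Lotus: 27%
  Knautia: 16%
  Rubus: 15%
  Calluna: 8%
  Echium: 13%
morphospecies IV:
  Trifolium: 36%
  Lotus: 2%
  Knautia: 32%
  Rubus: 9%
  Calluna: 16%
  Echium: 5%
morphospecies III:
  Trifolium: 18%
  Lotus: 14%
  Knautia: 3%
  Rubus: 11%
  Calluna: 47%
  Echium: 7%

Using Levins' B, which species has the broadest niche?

morphospecies II

Convert percentages to proportions (divide by 100).
Σp_IIᵢ² = 0.21² + 0.27² + 0.16² + 0.15² + 0.08² + 0.13² = 0.0441 + 0.0729 + 0.0256 + 0.0225 + 0.0064 + 0.0169 = 0.1884
B_II = 1 / 0.1884 = 5.3079
Σp_IVᵢ² = 0.36² + 0.02² + 0.32² + 0.09² + 0.16² + 0.05² = 0.1296 + 0.0004 + 0.1024 + 0.0081 + 0.0256 + 0.0025 = 0.2686
B_IV = 1 / 0.2686 = 3.7230
Σp_IIIᵢ² = 0.18² + 0.14² + 0.03² + 0.11² + 0.47² + 0.07² = 0.0324 + 0.0196 + 0.0009 + 0.0121 + 0.2209 + 0.0049 = 0.2908
B_III = 1 / 0.2908 = 3.4388
Highest B → broadest niche (most generalist): morphospecies II (B = 5.31).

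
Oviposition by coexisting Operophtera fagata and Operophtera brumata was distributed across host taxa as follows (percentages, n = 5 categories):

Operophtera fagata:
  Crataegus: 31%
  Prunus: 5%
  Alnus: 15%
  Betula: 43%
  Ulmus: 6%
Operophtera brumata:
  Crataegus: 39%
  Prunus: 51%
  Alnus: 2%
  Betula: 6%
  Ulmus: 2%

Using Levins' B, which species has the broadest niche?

Convert percentages to proportions (divide by 100).
Σp_fagaᵢ² = 0.31² + 0.05² + 0.15² + 0.43² + 0.06² = 0.0961 + 0.0025 + 0.0225 + 0.1849 + 0.0036 = 0.3096
B_faga = 1 / 0.3096 = 3.2300
Σp_brumᵢ² = 0.39² + 0.51² + 0.02² + 0.06² + 0.02² = 0.1521 + 0.2601 + 0.0004 + 0.0036 + 0.0004 = 0.4166
B_brum = 1 / 0.4166 = 2.4004
Highest B → broadest niche (most generalist): Operophtera fagata (B = 3.23).

Operophtera fagata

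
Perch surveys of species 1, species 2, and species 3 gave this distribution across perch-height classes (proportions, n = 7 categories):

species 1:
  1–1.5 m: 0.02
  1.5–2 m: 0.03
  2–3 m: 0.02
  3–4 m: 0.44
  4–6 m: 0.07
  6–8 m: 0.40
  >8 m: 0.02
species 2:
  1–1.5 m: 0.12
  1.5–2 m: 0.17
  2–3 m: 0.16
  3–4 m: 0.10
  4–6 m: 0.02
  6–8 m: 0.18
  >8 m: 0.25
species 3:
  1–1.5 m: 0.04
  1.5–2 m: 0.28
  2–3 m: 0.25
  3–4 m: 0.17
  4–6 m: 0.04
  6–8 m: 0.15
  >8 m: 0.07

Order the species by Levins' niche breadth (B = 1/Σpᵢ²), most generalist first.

species 2 > species 3 > species 1

Σp_1ᵢ² = 0.02² + 0.03² + 0.02² + 0.44² + 0.07² + 0.40² + 0.02² = 0.0004 + 0.0009 + 0.0004 + 0.1936 + 0.0049 + 0.1600 + 0.0004 = 0.3606
B_1 = 1 / 0.3606 = 2.7732
Σp_2ᵢ² = 0.12² + 0.17² + 0.16² + 0.10² + 0.02² + 0.18² + 0.25² = 0.0144 + 0.0289 + 0.0256 + 0.0100 + 0.0004 + 0.0324 + 0.0625 = 0.1742
B_2 = 1 / 0.1742 = 5.7405
Σp_3ᵢ² = 0.04² + 0.28² + 0.25² + 0.17² + 0.04² + 0.15² + 0.07² = 0.0016 + 0.0784 + 0.0625 + 0.0289 + 0.0016 + 0.0225 + 0.0049 = 0.2004
B_3 = 1 / 0.2004 = 4.9900
Ranking by B (broadest → narrowest): species 2 (5.74) > species 3 (4.99) > species 1 (2.77)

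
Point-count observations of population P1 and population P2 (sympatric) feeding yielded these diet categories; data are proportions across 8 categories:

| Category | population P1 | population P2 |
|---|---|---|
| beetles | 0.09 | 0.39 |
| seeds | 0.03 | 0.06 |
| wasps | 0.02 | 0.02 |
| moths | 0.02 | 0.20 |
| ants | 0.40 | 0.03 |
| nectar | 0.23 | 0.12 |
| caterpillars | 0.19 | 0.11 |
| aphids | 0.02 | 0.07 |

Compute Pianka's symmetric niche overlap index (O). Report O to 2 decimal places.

Σ p₁ᵢp₂ᵢ = 0.0351 + 0.0018 + 0.0004 + 0.0040 + 0.0120 + 0.0276 + 0.0209 + 0.0014 = 0.1032
Σp_1ᵢ² = 0.09² + 0.03² + 0.02² + 0.02² + 0.40² + 0.23² + 0.19² + 0.02² = 0.0081 + 0.0009 + 0.0004 + 0.0004 + 0.1600 + 0.0529 + 0.0361 + 0.0004 = 0.2592
Σp_2ᵢ² = 0.39² + 0.06² + 0.02² + 0.20² + 0.03² + 0.12² + 0.11² + 0.07² = 0.1521 + 0.0036 + 0.0004 + 0.0400 + 0.0009 + 0.0144 + 0.0121 + 0.0049 = 0.2284
O = 0.1032 / √(0.2592 × 0.2284) = 0.1032 / 0.24331 = 0.4242

0.42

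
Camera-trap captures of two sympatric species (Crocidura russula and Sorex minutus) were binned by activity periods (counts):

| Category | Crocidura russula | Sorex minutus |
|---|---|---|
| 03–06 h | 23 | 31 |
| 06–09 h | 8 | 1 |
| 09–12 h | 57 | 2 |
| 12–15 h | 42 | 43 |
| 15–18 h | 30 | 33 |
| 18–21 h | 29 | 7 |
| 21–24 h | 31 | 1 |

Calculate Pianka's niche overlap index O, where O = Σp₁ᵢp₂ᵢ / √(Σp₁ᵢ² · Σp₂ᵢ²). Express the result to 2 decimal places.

Proportions for Crocidura russula (n=220): 23/220=0.1045, 8/220=0.0364, 57/220=0.2591, 42/220=0.1909, 30/220=0.1364, 29/220=0.1318, 31/220=0.1409
Proportions for Sorex minutus (n=118): 31/118=0.2627, 1/118=0.0085, 2/118=0.0169, 43/118=0.3644, 33/118=0.2797, 7/118=0.0593, 1/118=0.0085
Σ p₁ᵢp₂ᵢ = 0.027452 + 0.000309 + 0.004379 + 0.069564 + 0.038151 + 0.007816 + 0.001198 = 0.148869
Σp_1ᵢ² = 0.1045² + 0.0364² + 0.2591² + 0.1909² + 0.1364² + 0.1318² + 0.1409² = 0.010920 + 0.001325 + 0.067133 + 0.036443 + 0.018605 + 0.017371 + 0.019853 = 0.171650
Σp_2ᵢ² = 0.2627² + 0.0085² + 0.0169² + 0.3644² + 0.2797² + 0.0593² + 0.0085² = 0.069011 + 0.000072 + 0.000286 + 0.132787 + 0.078232 + 0.003516 + 0.000072 = 0.283976
O = 0.148869 / √(0.171650 × 0.283976) = 0.148869 / 0.2207815 = 0.6743

0.67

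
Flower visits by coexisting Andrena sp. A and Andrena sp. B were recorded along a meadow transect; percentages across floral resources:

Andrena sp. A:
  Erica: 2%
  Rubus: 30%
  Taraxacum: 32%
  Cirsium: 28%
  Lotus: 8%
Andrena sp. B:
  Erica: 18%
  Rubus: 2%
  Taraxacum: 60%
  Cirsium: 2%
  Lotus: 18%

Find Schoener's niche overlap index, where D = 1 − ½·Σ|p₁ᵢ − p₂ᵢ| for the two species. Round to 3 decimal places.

Convert percentages to proportions (divide by 100).
Σ|p₁ᵢ − p₂ᵢ| = 0.16 + 0.28 + 0.28 + 0.26 + 0.10 = 1.08
D = 1 − ½ × 1.08 = 1 − 0.540 = 0.46000

0.460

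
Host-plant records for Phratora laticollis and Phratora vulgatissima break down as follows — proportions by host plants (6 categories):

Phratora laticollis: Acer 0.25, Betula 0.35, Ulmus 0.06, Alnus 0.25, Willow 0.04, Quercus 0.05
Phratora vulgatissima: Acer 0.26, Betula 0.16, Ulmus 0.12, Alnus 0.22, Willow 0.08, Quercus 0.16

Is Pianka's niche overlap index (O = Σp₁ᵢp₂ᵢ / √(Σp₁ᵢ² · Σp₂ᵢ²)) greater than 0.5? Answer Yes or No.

Σ p₁ᵢp₂ᵢ = 0.0650 + 0.0560 + 0.0072 + 0.0550 + 0.0032 + 0.0080 = 0.1944
Σp_1ᵢ² = 0.25² + 0.35² + 0.06² + 0.25² + 0.04² + 0.05² = 0.0625 + 0.1225 + 0.0036 + 0.0625 + 0.0016 + 0.0025 = 0.2552
Σp_2ᵢ² = 0.26² + 0.16² + 0.12² + 0.22² + 0.08² + 0.16² = 0.0676 + 0.0256 + 0.0144 + 0.0484 + 0.0064 + 0.0256 = 0.1880
O = 0.1944 / √(0.2552 × 0.1880) = 0.1944 / 0.21904 = 0.8875
O = 0.8875 > 0.5 → Yes.

Yes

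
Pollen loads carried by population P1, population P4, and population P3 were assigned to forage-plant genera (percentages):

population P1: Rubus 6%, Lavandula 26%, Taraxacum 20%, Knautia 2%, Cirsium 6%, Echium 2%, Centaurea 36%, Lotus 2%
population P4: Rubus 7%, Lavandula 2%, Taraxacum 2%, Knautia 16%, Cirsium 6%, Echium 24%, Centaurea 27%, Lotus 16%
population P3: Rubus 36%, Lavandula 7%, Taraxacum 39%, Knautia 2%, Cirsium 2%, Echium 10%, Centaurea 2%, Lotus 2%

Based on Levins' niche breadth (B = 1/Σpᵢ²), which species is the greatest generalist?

population P4

Convert percentages to proportions (divide by 100).
Σp_P1ᵢ² = 0.06² + 0.26² + 0.20² + 0.02² + 0.06² + 0.02² + 0.36² + 0.02² = 0.0036 + 0.0676 + 0.0400 + 0.0004 + 0.0036 + 0.0004 + 0.1296 + 0.0004 = 0.2456
B_P1 = 1 / 0.2456 = 4.0717
Σp_P4ᵢ² = 0.07² + 0.02² + 0.02² + 0.16² + 0.06² + 0.24² + 0.27² + 0.16² = 0.0049 + 0.0004 + 0.0004 + 0.0256 + 0.0036 + 0.0576 + 0.0729 + 0.0256 = 0.1910
B_P4 = 1 / 0.1910 = 5.2356
Σp_P3ᵢ² = 0.36² + 0.07² + 0.39² + 0.02² + 0.02² + 0.10² + 0.02² + 0.02² = 0.1296 + 0.0049 + 0.1521 + 0.0004 + 0.0004 + 0.0100 + 0.0004 + 0.0004 = 0.2982
B_P3 = 1 / 0.2982 = 3.3535
Highest B → broadest niche (most generalist): population P4 (B = 5.24).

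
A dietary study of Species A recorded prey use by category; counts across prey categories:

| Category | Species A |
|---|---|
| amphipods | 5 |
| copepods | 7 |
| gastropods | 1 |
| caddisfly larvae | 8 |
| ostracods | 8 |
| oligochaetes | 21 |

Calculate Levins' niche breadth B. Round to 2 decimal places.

Proportions for Species A (n=50): 5/50=0.1000, 7/50=0.1400, 1/50=0.0200, 8/50=0.1600, 8/50=0.1600, 21/50=0.4200
Σpᵢ² = 0.1000² + 0.1400² + 0.0200² + 0.1600² + 0.1600² + 0.4200² = 0.010000 + 0.019600 + 0.000400 + 0.025600 + 0.025600 + 0.176400 = 0.257600
B = 1 / 0.257600 = 3.8820

3.88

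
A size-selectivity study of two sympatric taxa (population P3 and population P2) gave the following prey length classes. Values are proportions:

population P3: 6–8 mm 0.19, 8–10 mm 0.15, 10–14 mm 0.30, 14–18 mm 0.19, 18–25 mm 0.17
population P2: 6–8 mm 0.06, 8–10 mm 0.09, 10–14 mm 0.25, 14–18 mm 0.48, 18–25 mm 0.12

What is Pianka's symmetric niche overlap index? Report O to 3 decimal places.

0.810

Σ p₁ᵢp₂ᵢ = 0.0114 + 0.0135 + 0.0750 + 0.0912 + 0.0204 = 0.2115
Σp_1ᵢ² = 0.19² + 0.15² + 0.30² + 0.19² + 0.17² = 0.0361 + 0.0225 + 0.0900 + 0.0361 + 0.0289 = 0.2136
Σp_2ᵢ² = 0.06² + 0.09² + 0.25² + 0.48² + 0.12² = 0.0036 + 0.0081 + 0.0625 + 0.2304 + 0.0144 = 0.3190
O = 0.2115 / √(0.2136 × 0.3190) = 0.2115 / 0.261033 = 0.81024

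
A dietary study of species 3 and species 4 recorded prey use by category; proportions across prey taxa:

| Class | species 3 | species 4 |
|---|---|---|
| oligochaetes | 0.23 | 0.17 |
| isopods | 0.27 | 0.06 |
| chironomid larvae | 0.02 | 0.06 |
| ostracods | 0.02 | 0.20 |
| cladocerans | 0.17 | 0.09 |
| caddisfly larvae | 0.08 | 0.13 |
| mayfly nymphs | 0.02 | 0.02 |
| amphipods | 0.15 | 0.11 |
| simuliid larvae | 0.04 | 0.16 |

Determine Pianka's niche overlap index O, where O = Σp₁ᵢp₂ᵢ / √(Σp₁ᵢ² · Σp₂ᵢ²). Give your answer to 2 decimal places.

Σ p₁ᵢp₂ᵢ = 0.0391 + 0.0162 + 0.0012 + 0.0040 + 0.0153 + 0.0104 + 0.0004 + 0.0165 + 0.0064 = 0.1095
Σp_1ᵢ² = 0.23² + 0.27² + 0.02² + 0.02² + 0.17² + 0.08² + 0.02² + 0.15² + 0.04² = 0.0529 + 0.0729 + 0.0004 + 0.0004 + 0.0289 + 0.0064 + 0.0004 + 0.0225 + 0.0016 = 0.1864
Σp_2ᵢ² = 0.17² + 0.06² + 0.06² + 0.20² + 0.09² + 0.13² + 0.02² + 0.11² + 0.16² = 0.0289 + 0.0036 + 0.0036 + 0.0400 + 0.0081 + 0.0169 + 0.0004 + 0.0121 + 0.0256 = 0.1392
O = 0.1095 / √(0.1864 × 0.1392) = 0.1095 / 0.16108 = 0.6798

0.68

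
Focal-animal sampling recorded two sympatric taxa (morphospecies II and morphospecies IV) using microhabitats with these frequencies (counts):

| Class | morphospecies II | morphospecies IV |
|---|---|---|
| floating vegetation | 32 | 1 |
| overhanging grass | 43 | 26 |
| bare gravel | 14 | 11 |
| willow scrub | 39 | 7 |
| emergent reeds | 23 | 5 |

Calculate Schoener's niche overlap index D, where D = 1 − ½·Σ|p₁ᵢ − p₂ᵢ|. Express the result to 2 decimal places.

0.64

Proportions for morphospecies II (n=151): 32/151=0.2119, 43/151=0.2848, 14/151=0.0927, 39/151=0.2583, 23/151=0.1523
Proportions for morphospecies IV (n=50): 1/50=0.0200, 26/50=0.5200, 11/50=0.2200, 7/50=0.1400, 5/50=0.1000
Σ|p₁ᵢ − p₂ᵢ| = 0.1919 + 0.2352 + 0.1273 + 0.1183 + 0.0523 = 0.7250
D = 1 − ½ × 0.7250 = 1 − 0.36250 = 0.63750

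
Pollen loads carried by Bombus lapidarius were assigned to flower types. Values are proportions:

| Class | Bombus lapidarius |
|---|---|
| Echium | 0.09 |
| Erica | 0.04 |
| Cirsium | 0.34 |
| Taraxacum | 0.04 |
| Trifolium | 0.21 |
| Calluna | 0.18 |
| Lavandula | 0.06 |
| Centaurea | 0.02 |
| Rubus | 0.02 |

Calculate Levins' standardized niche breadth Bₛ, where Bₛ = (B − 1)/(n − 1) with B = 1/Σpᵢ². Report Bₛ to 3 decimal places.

0.477

Σpᵢ² = 0.09² + 0.04² + 0.34² + 0.04² + 0.21² + 0.18² + 0.06² + 0.02² + 0.02² = 0.0081 + 0.0016 + 0.1156 + 0.0016 + 0.0441 + 0.0324 + 0.0036 + 0.0004 + 0.0004 = 0.2078
B = 1 / 0.2078 = 4.81232
Bₛ = (B − 1)/(n − 1) = (4.81232 − 1)/(9 − 1) = 3.81232/8 = 0.47654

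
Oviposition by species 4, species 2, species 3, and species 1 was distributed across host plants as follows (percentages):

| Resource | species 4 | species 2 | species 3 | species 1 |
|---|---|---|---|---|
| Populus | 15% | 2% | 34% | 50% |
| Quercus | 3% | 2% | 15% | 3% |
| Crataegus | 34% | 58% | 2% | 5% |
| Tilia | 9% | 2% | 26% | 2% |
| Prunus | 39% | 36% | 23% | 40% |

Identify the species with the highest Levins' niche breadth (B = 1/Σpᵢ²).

species 3

Convert percentages to proportions (divide by 100).
Σp_4ᵢ² = 0.15² + 0.03² + 0.34² + 0.09² + 0.39² = 0.0225 + 0.0009 + 0.1156 + 0.0081 + 0.1521 = 0.2992
B_4 = 1 / 0.2992 = 3.3422
Σp_2ᵢ² = 0.02² + 0.02² + 0.58² + 0.02² + 0.36² = 0.0004 + 0.0004 + 0.3364 + 0.0004 + 0.1296 = 0.4672
B_2 = 1 / 0.4672 = 2.1404
Σp_3ᵢ² = 0.34² + 0.15² + 0.02² + 0.26² + 0.23² = 0.1156 + 0.0225 + 0.0004 + 0.0676 + 0.0529 = 0.2590
B_3 = 1 / 0.2590 = 3.8610
Σp_1ᵢ² = 0.50² + 0.03² + 0.05² + 0.02² + 0.40² = 0.2500 + 0.0009 + 0.0025 + 0.0004 + 0.1600 = 0.4138
B_1 = 1 / 0.4138 = 2.4166
Highest B → broadest niche (most generalist): species 3 (B = 3.86).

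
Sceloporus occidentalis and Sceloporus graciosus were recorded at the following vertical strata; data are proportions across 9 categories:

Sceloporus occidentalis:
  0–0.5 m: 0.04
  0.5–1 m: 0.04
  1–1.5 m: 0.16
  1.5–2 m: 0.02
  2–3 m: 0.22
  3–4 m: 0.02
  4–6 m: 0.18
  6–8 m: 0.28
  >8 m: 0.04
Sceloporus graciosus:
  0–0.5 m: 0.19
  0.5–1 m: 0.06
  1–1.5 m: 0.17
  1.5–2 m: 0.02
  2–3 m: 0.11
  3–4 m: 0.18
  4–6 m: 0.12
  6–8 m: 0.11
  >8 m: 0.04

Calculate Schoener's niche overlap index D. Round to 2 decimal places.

0.66

Σ|p₁ᵢ − p₂ᵢ| = 0.15 + 0.02 + 0.01 + 0.00 + 0.11 + 0.16 + 0.06 + 0.17 + 0.00 = 0.68
D = 1 − ½ × 0.68 = 1 − 0.340 = 0.6600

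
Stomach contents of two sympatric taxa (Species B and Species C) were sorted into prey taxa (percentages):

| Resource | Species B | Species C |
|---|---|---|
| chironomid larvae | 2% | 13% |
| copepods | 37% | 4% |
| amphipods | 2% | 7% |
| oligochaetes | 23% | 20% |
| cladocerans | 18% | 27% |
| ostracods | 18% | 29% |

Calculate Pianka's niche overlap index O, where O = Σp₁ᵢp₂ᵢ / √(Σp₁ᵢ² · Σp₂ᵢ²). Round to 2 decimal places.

Convert percentages to proportions (divide by 100).
Σ p₁ᵢp₂ᵢ = 0.0026 + 0.0148 + 0.0014 + 0.0460 + 0.0486 + 0.0522 = 0.1656
Σp_1ᵢ² = 0.02² + 0.37² + 0.02² + 0.23² + 0.18² + 0.18² = 0.0004 + 0.1369 + 0.0004 + 0.0529 + 0.0324 + 0.0324 = 0.2554
Σp_2ᵢ² = 0.13² + 0.04² + 0.07² + 0.20² + 0.27² + 0.29² = 0.0169 + 0.0016 + 0.0049 + 0.0400 + 0.0729 + 0.0841 = 0.2204
O = 0.1656 / √(0.2554 × 0.2204) = 0.1656 / 0.23726 = 0.6980

0.70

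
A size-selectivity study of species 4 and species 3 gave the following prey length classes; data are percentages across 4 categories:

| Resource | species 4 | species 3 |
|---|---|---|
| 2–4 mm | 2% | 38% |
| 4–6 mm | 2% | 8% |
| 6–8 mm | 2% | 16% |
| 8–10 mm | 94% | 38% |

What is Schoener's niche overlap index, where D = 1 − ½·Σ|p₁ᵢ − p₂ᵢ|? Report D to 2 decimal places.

0.44

Convert percentages to proportions (divide by 100).
Σ|p₁ᵢ − p₂ᵢ| = 0.36 + 0.06 + 0.14 + 0.56 = 1.12
D = 1 − ½ × 1.12 = 1 − 0.560 = 0.4400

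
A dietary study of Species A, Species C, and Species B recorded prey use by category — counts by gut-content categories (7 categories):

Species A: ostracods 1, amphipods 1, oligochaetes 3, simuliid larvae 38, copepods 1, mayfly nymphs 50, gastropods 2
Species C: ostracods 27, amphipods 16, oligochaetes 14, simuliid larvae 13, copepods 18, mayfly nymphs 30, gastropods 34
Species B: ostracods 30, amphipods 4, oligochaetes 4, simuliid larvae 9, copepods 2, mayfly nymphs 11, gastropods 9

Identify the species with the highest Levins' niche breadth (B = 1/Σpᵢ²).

Species C

Proportions for Species A (n=96): 1/96=0.0104, 1/96=0.0104, 3/96=0.0313, 38/96=0.3958, 1/96=0.0104, 50/96=0.5208, 2/96=0.0208
Proportions for Species C (n=152): 27/152=0.1776, 16/152=0.1053, 14/152=0.0921, 13/152=0.0855, 18/152=0.1184, 30/152=0.1974, 34/152=0.2237
Proportions for Species B (n=69): 30/69=0.4348, 4/69=0.0580, 4/69=0.0580, 9/69=0.1304, 2/69=0.0290, 11/69=0.1594, 9/69=0.1304
Σp_Aᵢ² = 0.0104² + 0.0104² + 0.0313² + 0.3958² + 0.0104² + 0.5208² + 0.0208² = 0.000108 + 0.000108 + 0.000980 + 0.156658 + 0.000108 + 0.271233 + 0.000433 = 0.429628
B_A = 1 / 0.429628 = 2.3276
Σp_Cᵢ² = 0.1776² + 0.1053² + 0.0921² + 0.0855² + 0.1184² + 0.1974² + 0.2237² = 0.031542 + 0.011088 + 0.008482 + 0.007310 + 0.014019 + 0.038967 + 0.050042 = 0.161450
B_C = 1 / 0.161450 = 6.1939
Σp_Bᵢ² = 0.4348² + 0.0580² + 0.0580² + 0.1304² + 0.0290² + 0.1594² + 0.1304² = 0.189051 + 0.003364 + 0.003364 + 0.017004 + 0.000841 + 0.025408 + 0.017004 = 0.256036
B_B = 1 / 0.256036 = 3.9057
Highest B → broadest niche (most generalist): Species C (B = 6.19).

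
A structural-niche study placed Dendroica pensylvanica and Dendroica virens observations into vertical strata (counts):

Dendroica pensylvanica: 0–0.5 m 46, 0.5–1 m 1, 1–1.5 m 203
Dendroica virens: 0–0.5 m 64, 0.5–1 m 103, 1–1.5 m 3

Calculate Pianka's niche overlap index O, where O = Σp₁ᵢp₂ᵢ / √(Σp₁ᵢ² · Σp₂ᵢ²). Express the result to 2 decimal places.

0.14

Proportions for Dendroica pensylvanica (n=250): 46/250=0.1840, 1/250=0.0040, 203/250=0.8120
Proportions for Dendroica virens (n=170): 64/170=0.3765, 103/170=0.6059, 3/170=0.0176
Σ p₁ᵢp₂ᵢ = 0.069276 + 0.002424 + 0.014291 = 0.085991
Σp_1ᵢ² = 0.1840² + 0.0040² + 0.8120² = 0.033856 + 0.000016 + 0.659344 = 0.693216
Σp_2ᵢ² = 0.3765² + 0.6059² + 0.0176² = 0.141752 + 0.367115 + 0.000310 = 0.509177
O = 0.085991 / √(0.693216 × 0.509177) = 0.085991 / 0.5941125 = 0.1447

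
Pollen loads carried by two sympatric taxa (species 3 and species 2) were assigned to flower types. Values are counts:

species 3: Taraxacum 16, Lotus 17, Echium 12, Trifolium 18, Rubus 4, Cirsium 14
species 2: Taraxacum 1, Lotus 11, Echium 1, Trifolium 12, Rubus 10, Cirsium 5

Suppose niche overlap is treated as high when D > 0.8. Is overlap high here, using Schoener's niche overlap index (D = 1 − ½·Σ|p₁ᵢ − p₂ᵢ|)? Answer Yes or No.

No

Proportions for species 3 (n=81): 16/81=0.1975, 17/81=0.2099, 12/81=0.1481, 18/81=0.2222, 4/81=0.0494, 14/81=0.1728
Proportions for species 2 (n=40): 1/40=0.0250, 11/40=0.2750, 1/40=0.0250, 12/40=0.3000, 10/40=0.2500, 5/40=0.1250
Σ|p₁ᵢ − p₂ᵢ| = 0.1725 + 0.0651 + 0.1231 + 0.0778 + 0.2006 + 0.0478 = 0.6869
D = 1 − ½ × 0.6869 = 1 − 0.34345 = 0.65655
D = 0.65655 < 0.8 → No.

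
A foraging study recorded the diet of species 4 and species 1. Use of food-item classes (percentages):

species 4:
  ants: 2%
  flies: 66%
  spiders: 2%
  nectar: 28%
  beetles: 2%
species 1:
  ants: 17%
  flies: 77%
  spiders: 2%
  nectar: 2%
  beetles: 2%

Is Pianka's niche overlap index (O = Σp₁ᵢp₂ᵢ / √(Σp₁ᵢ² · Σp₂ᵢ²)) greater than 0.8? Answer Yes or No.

Yes

Convert percentages to proportions (divide by 100).
Σ p₁ᵢp₂ᵢ = 0.0034 + 0.5082 + 0.0004 + 0.0056 + 0.0004 = 0.5180
Σp_1ᵢ² = 0.02² + 0.66² + 0.02² + 0.28² + 0.02² = 0.0004 + 0.4356 + 0.0004 + 0.0784 + 0.0004 = 0.5152
Σp_2ᵢ² = 0.17² + 0.77² + 0.02² + 0.02² + 0.02² = 0.0289 + 0.5929 + 0.0004 + 0.0004 + 0.0004 = 0.6230
O = 0.5180 / √(0.5152 × 0.6230) = 0.5180 / 0.56654 = 0.9143
O = 0.9143 > 0.8 → Yes.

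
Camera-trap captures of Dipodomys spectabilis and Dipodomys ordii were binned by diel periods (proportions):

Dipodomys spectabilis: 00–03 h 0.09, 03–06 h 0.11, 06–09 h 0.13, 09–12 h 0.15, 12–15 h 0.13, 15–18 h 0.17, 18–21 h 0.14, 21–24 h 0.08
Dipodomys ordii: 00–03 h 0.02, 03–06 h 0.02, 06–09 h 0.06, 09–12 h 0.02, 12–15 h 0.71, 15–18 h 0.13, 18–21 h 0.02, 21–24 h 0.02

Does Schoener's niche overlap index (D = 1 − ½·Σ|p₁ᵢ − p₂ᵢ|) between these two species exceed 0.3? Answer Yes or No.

Yes

Σ|p₁ᵢ − p₂ᵢ| = 0.07 + 0.09 + 0.07 + 0.13 + 0.58 + 0.04 + 0.12 + 0.06 = 1.16
D = 1 − ½ × 1.16 = 1 − 0.580 = 0.4200
D = 0.4200 > 0.3 → Yes.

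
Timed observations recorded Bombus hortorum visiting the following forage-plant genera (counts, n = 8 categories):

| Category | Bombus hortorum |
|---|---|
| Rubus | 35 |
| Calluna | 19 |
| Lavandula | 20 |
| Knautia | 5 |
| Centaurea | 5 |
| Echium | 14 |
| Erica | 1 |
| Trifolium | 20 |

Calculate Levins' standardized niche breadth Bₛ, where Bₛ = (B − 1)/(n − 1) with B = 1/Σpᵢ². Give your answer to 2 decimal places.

Proportions for Bombus hortorum (n=119): 35/119=0.2941, 19/119=0.1597, 20/119=0.1681, 5/119=0.0420, 5/119=0.0420, 14/119=0.1176, 1/119=0.0084, 20/119=0.1681
Σpᵢ² = 0.2941² + 0.1597² + 0.1681² + 0.0420² + 0.0420² + 0.1176² + 0.0084² + 0.1681² = 0.086495 + 0.025504 + 0.028258 + 0.001764 + 0.001764 + 0.013830 + 0.000071 + 0.028258 = 0.185944
B = 1 / 0.185944 = 5.3780
Bₛ = (B − 1)/(n − 1) = (5.3780 − 1)/(8 − 1) = 4.3780/7 = 0.6254

0.63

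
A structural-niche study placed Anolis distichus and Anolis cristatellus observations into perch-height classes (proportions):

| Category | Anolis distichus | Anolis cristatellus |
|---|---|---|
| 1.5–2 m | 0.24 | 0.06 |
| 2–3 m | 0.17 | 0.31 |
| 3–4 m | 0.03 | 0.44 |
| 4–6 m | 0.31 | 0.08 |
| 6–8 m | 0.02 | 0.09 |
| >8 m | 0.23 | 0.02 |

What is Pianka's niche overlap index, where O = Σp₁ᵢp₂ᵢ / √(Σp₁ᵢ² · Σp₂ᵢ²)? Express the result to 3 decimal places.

Σ p₁ᵢp₂ᵢ = 0.0144 + 0.0527 + 0.0132 + 0.0248 + 0.0018 + 0.0046 = 0.1115
Σp_1ᵢ² = 0.24² + 0.17² + 0.03² + 0.31² + 0.02² + 0.23² = 0.0576 + 0.0289 + 0.0009 + 0.0961 + 0.0004 + 0.0529 = 0.2368
Σp_2ᵢ² = 0.06² + 0.31² + 0.44² + 0.08² + 0.09² + 0.02² = 0.0036 + 0.0961 + 0.1936 + 0.0064 + 0.0081 + 0.0004 = 0.3082
O = 0.1115 / √(0.2368 × 0.3082) = 0.1115 / 0.270151 = 0.41273

0.413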